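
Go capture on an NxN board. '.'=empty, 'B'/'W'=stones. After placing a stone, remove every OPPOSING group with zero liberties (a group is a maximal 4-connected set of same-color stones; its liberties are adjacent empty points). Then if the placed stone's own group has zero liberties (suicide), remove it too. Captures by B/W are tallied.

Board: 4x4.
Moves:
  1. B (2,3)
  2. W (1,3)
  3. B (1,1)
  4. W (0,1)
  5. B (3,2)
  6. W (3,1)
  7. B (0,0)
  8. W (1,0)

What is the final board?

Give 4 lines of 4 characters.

Answer: .W..
WB.W
...B
.WB.

Derivation:
Move 1: B@(2,3) -> caps B=0 W=0
Move 2: W@(1,3) -> caps B=0 W=0
Move 3: B@(1,1) -> caps B=0 W=0
Move 4: W@(0,1) -> caps B=0 W=0
Move 5: B@(3,2) -> caps B=0 W=0
Move 6: W@(3,1) -> caps B=0 W=0
Move 7: B@(0,0) -> caps B=0 W=0
Move 8: W@(1,0) -> caps B=0 W=1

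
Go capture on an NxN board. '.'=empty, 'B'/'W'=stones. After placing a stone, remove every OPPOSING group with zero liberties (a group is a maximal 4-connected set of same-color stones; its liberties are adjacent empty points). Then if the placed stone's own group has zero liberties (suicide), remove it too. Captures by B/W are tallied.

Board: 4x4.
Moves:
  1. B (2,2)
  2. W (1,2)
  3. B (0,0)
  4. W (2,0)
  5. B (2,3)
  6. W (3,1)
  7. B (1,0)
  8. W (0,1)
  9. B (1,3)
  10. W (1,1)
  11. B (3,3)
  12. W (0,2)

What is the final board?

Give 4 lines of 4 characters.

Answer: .WW.
.WWB
W.BB
.W.B

Derivation:
Move 1: B@(2,2) -> caps B=0 W=0
Move 2: W@(1,2) -> caps B=0 W=0
Move 3: B@(0,0) -> caps B=0 W=0
Move 4: W@(2,0) -> caps B=0 W=0
Move 5: B@(2,3) -> caps B=0 W=0
Move 6: W@(3,1) -> caps B=0 W=0
Move 7: B@(1,0) -> caps B=0 W=0
Move 8: W@(0,1) -> caps B=0 W=0
Move 9: B@(1,3) -> caps B=0 W=0
Move 10: W@(1,1) -> caps B=0 W=2
Move 11: B@(3,3) -> caps B=0 W=2
Move 12: W@(0,2) -> caps B=0 W=2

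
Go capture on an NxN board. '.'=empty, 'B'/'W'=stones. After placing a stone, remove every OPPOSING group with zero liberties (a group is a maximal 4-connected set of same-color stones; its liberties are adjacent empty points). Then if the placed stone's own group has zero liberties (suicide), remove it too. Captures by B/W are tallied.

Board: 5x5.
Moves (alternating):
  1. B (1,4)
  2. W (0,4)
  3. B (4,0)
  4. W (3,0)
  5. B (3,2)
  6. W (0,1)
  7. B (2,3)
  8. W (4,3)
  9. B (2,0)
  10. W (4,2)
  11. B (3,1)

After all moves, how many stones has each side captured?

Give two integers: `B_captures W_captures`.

Move 1: B@(1,4) -> caps B=0 W=0
Move 2: W@(0,4) -> caps B=0 W=0
Move 3: B@(4,0) -> caps B=0 W=0
Move 4: W@(3,0) -> caps B=0 W=0
Move 5: B@(3,2) -> caps B=0 W=0
Move 6: W@(0,1) -> caps B=0 W=0
Move 7: B@(2,3) -> caps B=0 W=0
Move 8: W@(4,3) -> caps B=0 W=0
Move 9: B@(2,0) -> caps B=0 W=0
Move 10: W@(4,2) -> caps B=0 W=0
Move 11: B@(3,1) -> caps B=1 W=0

Answer: 1 0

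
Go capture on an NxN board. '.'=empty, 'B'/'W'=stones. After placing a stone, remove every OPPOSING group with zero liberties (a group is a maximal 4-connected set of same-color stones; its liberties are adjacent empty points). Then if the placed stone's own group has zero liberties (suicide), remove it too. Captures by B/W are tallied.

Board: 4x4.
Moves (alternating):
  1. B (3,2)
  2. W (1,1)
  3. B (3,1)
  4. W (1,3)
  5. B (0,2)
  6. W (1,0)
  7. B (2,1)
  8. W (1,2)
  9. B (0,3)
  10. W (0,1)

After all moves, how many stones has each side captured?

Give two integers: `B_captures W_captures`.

Move 1: B@(3,2) -> caps B=0 W=0
Move 2: W@(1,1) -> caps B=0 W=0
Move 3: B@(3,1) -> caps B=0 W=0
Move 4: W@(1,3) -> caps B=0 W=0
Move 5: B@(0,2) -> caps B=0 W=0
Move 6: W@(1,0) -> caps B=0 W=0
Move 7: B@(2,1) -> caps B=0 W=0
Move 8: W@(1,2) -> caps B=0 W=0
Move 9: B@(0,3) -> caps B=0 W=0
Move 10: W@(0,1) -> caps B=0 W=2

Answer: 0 2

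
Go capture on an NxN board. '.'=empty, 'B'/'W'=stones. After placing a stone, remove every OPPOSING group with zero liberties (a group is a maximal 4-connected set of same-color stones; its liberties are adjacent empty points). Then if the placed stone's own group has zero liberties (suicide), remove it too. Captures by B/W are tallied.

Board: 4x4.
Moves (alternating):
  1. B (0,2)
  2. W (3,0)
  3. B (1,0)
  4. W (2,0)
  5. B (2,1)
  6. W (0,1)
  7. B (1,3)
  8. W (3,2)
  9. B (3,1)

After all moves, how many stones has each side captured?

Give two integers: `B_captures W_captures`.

Move 1: B@(0,2) -> caps B=0 W=0
Move 2: W@(3,0) -> caps B=0 W=0
Move 3: B@(1,0) -> caps B=0 W=0
Move 4: W@(2,0) -> caps B=0 W=0
Move 5: B@(2,1) -> caps B=0 W=0
Move 6: W@(0,1) -> caps B=0 W=0
Move 7: B@(1,3) -> caps B=0 W=0
Move 8: W@(3,2) -> caps B=0 W=0
Move 9: B@(3,1) -> caps B=2 W=0

Answer: 2 0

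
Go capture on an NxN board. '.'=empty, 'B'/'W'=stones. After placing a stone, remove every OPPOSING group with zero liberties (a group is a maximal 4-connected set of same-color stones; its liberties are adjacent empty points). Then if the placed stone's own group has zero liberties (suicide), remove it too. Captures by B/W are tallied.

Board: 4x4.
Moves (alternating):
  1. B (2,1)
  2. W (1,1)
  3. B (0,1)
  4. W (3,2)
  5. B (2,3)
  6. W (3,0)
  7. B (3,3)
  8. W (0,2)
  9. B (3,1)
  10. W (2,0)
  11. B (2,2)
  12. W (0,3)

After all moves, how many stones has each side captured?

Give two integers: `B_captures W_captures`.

Move 1: B@(2,1) -> caps B=0 W=0
Move 2: W@(1,1) -> caps B=0 W=0
Move 3: B@(0,1) -> caps B=0 W=0
Move 4: W@(3,2) -> caps B=0 W=0
Move 5: B@(2,3) -> caps B=0 W=0
Move 6: W@(3,0) -> caps B=0 W=0
Move 7: B@(3,3) -> caps B=0 W=0
Move 8: W@(0,2) -> caps B=0 W=0
Move 9: B@(3,1) -> caps B=0 W=0
Move 10: W@(2,0) -> caps B=0 W=0
Move 11: B@(2,2) -> caps B=1 W=0
Move 12: W@(0,3) -> caps B=1 W=0

Answer: 1 0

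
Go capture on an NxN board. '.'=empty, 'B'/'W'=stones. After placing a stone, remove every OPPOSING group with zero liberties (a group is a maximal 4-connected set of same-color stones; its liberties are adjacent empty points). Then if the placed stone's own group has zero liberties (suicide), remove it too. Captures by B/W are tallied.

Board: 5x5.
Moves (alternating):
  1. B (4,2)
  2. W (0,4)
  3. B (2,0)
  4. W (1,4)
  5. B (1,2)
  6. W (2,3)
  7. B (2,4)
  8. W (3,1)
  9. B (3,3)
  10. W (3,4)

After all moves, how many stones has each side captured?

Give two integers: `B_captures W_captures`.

Answer: 0 1

Derivation:
Move 1: B@(4,2) -> caps B=0 W=0
Move 2: W@(0,4) -> caps B=0 W=0
Move 3: B@(2,0) -> caps B=0 W=0
Move 4: W@(1,4) -> caps B=0 W=0
Move 5: B@(1,2) -> caps B=0 W=0
Move 6: W@(2,3) -> caps B=0 W=0
Move 7: B@(2,4) -> caps B=0 W=0
Move 8: W@(3,1) -> caps B=0 W=0
Move 9: B@(3,3) -> caps B=0 W=0
Move 10: W@(3,4) -> caps B=0 W=1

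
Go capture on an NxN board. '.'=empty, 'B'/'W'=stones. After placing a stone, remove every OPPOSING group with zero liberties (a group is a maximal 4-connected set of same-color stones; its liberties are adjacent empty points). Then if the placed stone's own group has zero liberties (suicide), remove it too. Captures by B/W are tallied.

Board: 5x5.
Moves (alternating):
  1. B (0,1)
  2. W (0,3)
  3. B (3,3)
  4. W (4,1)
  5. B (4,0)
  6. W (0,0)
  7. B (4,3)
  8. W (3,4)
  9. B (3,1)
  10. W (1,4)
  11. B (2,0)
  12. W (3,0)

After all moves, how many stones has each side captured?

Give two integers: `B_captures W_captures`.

Move 1: B@(0,1) -> caps B=0 W=0
Move 2: W@(0,3) -> caps B=0 W=0
Move 3: B@(3,3) -> caps B=0 W=0
Move 4: W@(4,1) -> caps B=0 W=0
Move 5: B@(4,0) -> caps B=0 W=0
Move 6: W@(0,0) -> caps B=0 W=0
Move 7: B@(4,3) -> caps B=0 W=0
Move 8: W@(3,4) -> caps B=0 W=0
Move 9: B@(3,1) -> caps B=0 W=0
Move 10: W@(1,4) -> caps B=0 W=0
Move 11: B@(2,0) -> caps B=0 W=0
Move 12: W@(3,0) -> caps B=0 W=1

Answer: 0 1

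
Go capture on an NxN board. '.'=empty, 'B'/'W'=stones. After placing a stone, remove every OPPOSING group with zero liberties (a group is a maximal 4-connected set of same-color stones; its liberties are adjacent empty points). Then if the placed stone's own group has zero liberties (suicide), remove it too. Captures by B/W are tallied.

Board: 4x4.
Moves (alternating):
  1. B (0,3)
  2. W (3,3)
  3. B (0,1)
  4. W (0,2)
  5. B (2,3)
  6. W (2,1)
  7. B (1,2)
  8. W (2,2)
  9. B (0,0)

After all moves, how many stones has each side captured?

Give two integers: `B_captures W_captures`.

Answer: 1 0

Derivation:
Move 1: B@(0,3) -> caps B=0 W=0
Move 2: W@(3,3) -> caps B=0 W=0
Move 3: B@(0,1) -> caps B=0 W=0
Move 4: W@(0,2) -> caps B=0 W=0
Move 5: B@(2,3) -> caps B=0 W=0
Move 6: W@(2,1) -> caps B=0 W=0
Move 7: B@(1,2) -> caps B=1 W=0
Move 8: W@(2,2) -> caps B=1 W=0
Move 9: B@(0,0) -> caps B=1 W=0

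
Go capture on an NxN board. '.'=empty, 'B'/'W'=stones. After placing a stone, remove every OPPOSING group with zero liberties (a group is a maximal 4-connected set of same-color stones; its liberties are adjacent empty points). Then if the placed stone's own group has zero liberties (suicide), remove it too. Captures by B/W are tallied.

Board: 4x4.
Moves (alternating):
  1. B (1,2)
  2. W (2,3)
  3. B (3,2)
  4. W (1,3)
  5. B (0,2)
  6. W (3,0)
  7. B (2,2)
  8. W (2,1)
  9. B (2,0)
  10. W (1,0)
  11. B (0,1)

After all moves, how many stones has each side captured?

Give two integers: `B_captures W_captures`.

Move 1: B@(1,2) -> caps B=0 W=0
Move 2: W@(2,3) -> caps B=0 W=0
Move 3: B@(3,2) -> caps B=0 W=0
Move 4: W@(1,3) -> caps B=0 W=0
Move 5: B@(0,2) -> caps B=0 W=0
Move 6: W@(3,0) -> caps B=0 W=0
Move 7: B@(2,2) -> caps B=0 W=0
Move 8: W@(2,1) -> caps B=0 W=0
Move 9: B@(2,0) -> caps B=0 W=0
Move 10: W@(1,0) -> caps B=0 W=1
Move 11: B@(0,1) -> caps B=0 W=1

Answer: 0 1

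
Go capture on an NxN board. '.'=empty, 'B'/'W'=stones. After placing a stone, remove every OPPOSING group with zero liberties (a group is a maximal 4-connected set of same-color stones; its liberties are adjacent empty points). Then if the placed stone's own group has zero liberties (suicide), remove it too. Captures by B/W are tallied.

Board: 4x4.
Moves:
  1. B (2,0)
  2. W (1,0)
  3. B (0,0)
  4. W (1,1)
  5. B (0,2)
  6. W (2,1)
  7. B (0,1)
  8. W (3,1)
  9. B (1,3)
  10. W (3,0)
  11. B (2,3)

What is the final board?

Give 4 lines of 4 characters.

Answer: BBB.
WW.B
.W.B
WW..

Derivation:
Move 1: B@(2,0) -> caps B=0 W=0
Move 2: W@(1,0) -> caps B=0 W=0
Move 3: B@(0,0) -> caps B=0 W=0
Move 4: W@(1,1) -> caps B=0 W=0
Move 5: B@(0,2) -> caps B=0 W=0
Move 6: W@(2,1) -> caps B=0 W=0
Move 7: B@(0,1) -> caps B=0 W=0
Move 8: W@(3,1) -> caps B=0 W=0
Move 9: B@(1,3) -> caps B=0 W=0
Move 10: W@(3,0) -> caps B=0 W=1
Move 11: B@(2,3) -> caps B=0 W=1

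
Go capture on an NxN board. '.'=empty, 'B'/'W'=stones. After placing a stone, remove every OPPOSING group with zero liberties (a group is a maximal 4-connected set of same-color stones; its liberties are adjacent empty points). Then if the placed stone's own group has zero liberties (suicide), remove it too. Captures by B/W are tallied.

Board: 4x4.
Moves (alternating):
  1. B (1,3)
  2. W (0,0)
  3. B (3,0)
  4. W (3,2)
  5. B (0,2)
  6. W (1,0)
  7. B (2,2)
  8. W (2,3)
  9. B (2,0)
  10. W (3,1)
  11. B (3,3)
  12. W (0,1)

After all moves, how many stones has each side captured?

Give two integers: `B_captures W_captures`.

Answer: 1 0

Derivation:
Move 1: B@(1,3) -> caps B=0 W=0
Move 2: W@(0,0) -> caps B=0 W=0
Move 3: B@(3,0) -> caps B=0 W=0
Move 4: W@(3,2) -> caps B=0 W=0
Move 5: B@(0,2) -> caps B=0 W=0
Move 6: W@(1,0) -> caps B=0 W=0
Move 7: B@(2,2) -> caps B=0 W=0
Move 8: W@(2,3) -> caps B=0 W=0
Move 9: B@(2,0) -> caps B=0 W=0
Move 10: W@(3,1) -> caps B=0 W=0
Move 11: B@(3,3) -> caps B=1 W=0
Move 12: W@(0,1) -> caps B=1 W=0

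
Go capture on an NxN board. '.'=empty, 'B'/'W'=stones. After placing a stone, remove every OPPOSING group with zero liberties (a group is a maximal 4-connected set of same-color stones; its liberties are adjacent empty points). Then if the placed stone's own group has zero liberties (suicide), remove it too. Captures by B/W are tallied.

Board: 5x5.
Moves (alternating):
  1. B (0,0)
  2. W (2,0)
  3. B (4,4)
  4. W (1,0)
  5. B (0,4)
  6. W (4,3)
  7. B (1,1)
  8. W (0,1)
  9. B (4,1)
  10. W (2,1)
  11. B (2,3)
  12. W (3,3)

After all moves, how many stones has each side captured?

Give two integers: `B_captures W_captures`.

Answer: 0 1

Derivation:
Move 1: B@(0,0) -> caps B=0 W=0
Move 2: W@(2,0) -> caps B=0 W=0
Move 3: B@(4,4) -> caps B=0 W=0
Move 4: W@(1,0) -> caps B=0 W=0
Move 5: B@(0,4) -> caps B=0 W=0
Move 6: W@(4,3) -> caps B=0 W=0
Move 7: B@(1,1) -> caps B=0 W=0
Move 8: W@(0,1) -> caps B=0 W=1
Move 9: B@(4,1) -> caps B=0 W=1
Move 10: W@(2,1) -> caps B=0 W=1
Move 11: B@(2,3) -> caps B=0 W=1
Move 12: W@(3,3) -> caps B=0 W=1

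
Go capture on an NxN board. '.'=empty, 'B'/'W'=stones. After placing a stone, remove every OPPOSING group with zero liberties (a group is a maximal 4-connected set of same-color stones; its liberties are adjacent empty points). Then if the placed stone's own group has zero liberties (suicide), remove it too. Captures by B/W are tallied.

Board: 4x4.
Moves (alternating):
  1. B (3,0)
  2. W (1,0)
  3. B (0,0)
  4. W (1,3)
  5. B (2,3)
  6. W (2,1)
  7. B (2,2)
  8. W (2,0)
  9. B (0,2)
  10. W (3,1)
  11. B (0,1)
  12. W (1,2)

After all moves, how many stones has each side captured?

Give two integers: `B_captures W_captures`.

Move 1: B@(3,0) -> caps B=0 W=0
Move 2: W@(1,0) -> caps B=0 W=0
Move 3: B@(0,0) -> caps B=0 W=0
Move 4: W@(1,3) -> caps B=0 W=0
Move 5: B@(2,3) -> caps B=0 W=0
Move 6: W@(2,1) -> caps B=0 W=0
Move 7: B@(2,2) -> caps B=0 W=0
Move 8: W@(2,0) -> caps B=0 W=0
Move 9: B@(0,2) -> caps B=0 W=0
Move 10: W@(3,1) -> caps B=0 W=1
Move 11: B@(0,1) -> caps B=0 W=1
Move 12: W@(1,2) -> caps B=0 W=1

Answer: 0 1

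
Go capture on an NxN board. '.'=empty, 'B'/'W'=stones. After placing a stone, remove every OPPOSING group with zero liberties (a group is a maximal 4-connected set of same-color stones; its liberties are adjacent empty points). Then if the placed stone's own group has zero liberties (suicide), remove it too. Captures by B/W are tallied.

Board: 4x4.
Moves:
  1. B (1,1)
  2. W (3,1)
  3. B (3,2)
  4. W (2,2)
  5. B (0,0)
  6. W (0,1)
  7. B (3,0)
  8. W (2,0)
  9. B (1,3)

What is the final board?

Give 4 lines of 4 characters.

Move 1: B@(1,1) -> caps B=0 W=0
Move 2: W@(3,1) -> caps B=0 W=0
Move 3: B@(3,2) -> caps B=0 W=0
Move 4: W@(2,2) -> caps B=0 W=0
Move 5: B@(0,0) -> caps B=0 W=0
Move 6: W@(0,1) -> caps B=0 W=0
Move 7: B@(3,0) -> caps B=0 W=0
Move 8: W@(2,0) -> caps B=0 W=1
Move 9: B@(1,3) -> caps B=0 W=1

Answer: BW..
.B.B
W.W.
.WB.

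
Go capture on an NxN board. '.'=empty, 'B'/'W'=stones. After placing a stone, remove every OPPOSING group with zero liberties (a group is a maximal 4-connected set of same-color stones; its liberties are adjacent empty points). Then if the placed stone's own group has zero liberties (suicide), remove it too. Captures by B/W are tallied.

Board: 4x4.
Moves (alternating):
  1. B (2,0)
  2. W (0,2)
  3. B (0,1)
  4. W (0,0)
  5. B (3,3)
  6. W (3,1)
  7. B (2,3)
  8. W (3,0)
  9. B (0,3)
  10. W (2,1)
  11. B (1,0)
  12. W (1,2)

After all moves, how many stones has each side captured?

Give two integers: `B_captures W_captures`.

Answer: 1 0

Derivation:
Move 1: B@(2,0) -> caps B=0 W=0
Move 2: W@(0,2) -> caps B=0 W=0
Move 3: B@(0,1) -> caps B=0 W=0
Move 4: W@(0,0) -> caps B=0 W=0
Move 5: B@(3,3) -> caps B=0 W=0
Move 6: W@(3,1) -> caps B=0 W=0
Move 7: B@(2,3) -> caps B=0 W=0
Move 8: W@(3,0) -> caps B=0 W=0
Move 9: B@(0,3) -> caps B=0 W=0
Move 10: W@(2,1) -> caps B=0 W=0
Move 11: B@(1,0) -> caps B=1 W=0
Move 12: W@(1,2) -> caps B=1 W=0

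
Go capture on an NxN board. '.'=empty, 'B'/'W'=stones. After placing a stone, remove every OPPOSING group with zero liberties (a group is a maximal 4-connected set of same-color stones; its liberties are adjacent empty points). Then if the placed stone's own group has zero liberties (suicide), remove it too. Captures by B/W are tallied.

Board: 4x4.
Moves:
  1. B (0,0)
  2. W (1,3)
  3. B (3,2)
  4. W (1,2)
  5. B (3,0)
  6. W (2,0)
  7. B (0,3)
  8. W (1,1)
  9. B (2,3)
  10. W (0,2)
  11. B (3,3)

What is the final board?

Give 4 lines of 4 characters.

Move 1: B@(0,0) -> caps B=0 W=0
Move 2: W@(1,3) -> caps B=0 W=0
Move 3: B@(3,2) -> caps B=0 W=0
Move 4: W@(1,2) -> caps B=0 W=0
Move 5: B@(3,0) -> caps B=0 W=0
Move 6: W@(2,0) -> caps B=0 W=0
Move 7: B@(0,3) -> caps B=0 W=0
Move 8: W@(1,1) -> caps B=0 W=0
Move 9: B@(2,3) -> caps B=0 W=0
Move 10: W@(0,2) -> caps B=0 W=1
Move 11: B@(3,3) -> caps B=0 W=1

Answer: B.W.
.WWW
W..B
B.BB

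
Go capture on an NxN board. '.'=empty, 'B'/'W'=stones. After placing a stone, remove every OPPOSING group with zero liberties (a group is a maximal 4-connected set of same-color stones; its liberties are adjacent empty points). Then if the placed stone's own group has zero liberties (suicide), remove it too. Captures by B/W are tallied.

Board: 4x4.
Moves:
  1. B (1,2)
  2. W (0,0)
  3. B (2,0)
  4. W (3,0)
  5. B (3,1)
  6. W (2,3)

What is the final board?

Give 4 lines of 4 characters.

Move 1: B@(1,2) -> caps B=0 W=0
Move 2: W@(0,0) -> caps B=0 W=0
Move 3: B@(2,0) -> caps B=0 W=0
Move 4: W@(3,0) -> caps B=0 W=0
Move 5: B@(3,1) -> caps B=1 W=0
Move 6: W@(2,3) -> caps B=1 W=0

Answer: W...
..B.
B..W
.B..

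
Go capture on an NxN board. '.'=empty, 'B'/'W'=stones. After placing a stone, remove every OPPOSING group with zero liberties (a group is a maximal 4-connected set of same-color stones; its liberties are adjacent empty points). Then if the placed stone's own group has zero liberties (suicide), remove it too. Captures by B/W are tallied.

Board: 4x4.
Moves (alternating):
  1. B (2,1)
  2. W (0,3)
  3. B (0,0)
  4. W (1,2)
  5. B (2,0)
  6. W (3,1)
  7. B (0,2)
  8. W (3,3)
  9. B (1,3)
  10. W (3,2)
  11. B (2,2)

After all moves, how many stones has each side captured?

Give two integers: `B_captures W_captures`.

Answer: 1 0

Derivation:
Move 1: B@(2,1) -> caps B=0 W=0
Move 2: W@(0,3) -> caps B=0 W=0
Move 3: B@(0,0) -> caps B=0 W=0
Move 4: W@(1,2) -> caps B=0 W=0
Move 5: B@(2,0) -> caps B=0 W=0
Move 6: W@(3,1) -> caps B=0 W=0
Move 7: B@(0,2) -> caps B=0 W=0
Move 8: W@(3,3) -> caps B=0 W=0
Move 9: B@(1,3) -> caps B=1 W=0
Move 10: W@(3,2) -> caps B=1 W=0
Move 11: B@(2,2) -> caps B=1 W=0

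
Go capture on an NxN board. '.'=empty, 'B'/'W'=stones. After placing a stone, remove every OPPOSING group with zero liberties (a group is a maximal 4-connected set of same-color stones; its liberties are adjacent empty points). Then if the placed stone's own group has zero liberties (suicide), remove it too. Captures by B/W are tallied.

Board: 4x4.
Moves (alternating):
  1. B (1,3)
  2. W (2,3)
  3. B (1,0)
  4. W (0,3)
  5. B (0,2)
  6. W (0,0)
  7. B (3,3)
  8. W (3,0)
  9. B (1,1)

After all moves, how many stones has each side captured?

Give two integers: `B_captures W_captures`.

Move 1: B@(1,3) -> caps B=0 W=0
Move 2: W@(2,3) -> caps B=0 W=0
Move 3: B@(1,0) -> caps B=0 W=0
Move 4: W@(0,3) -> caps B=0 W=0
Move 5: B@(0,2) -> caps B=1 W=0
Move 6: W@(0,0) -> caps B=1 W=0
Move 7: B@(3,3) -> caps B=1 W=0
Move 8: W@(3,0) -> caps B=1 W=0
Move 9: B@(1,1) -> caps B=1 W=0

Answer: 1 0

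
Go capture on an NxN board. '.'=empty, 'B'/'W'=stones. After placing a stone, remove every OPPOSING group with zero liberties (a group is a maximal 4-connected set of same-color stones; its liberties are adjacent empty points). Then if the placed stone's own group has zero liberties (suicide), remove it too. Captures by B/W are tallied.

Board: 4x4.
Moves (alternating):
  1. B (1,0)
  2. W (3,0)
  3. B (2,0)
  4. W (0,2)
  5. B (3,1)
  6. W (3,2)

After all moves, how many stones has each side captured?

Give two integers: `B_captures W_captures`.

Move 1: B@(1,0) -> caps B=0 W=0
Move 2: W@(3,0) -> caps B=0 W=0
Move 3: B@(2,0) -> caps B=0 W=0
Move 4: W@(0,2) -> caps B=0 W=0
Move 5: B@(3,1) -> caps B=1 W=0
Move 6: W@(3,2) -> caps B=1 W=0

Answer: 1 0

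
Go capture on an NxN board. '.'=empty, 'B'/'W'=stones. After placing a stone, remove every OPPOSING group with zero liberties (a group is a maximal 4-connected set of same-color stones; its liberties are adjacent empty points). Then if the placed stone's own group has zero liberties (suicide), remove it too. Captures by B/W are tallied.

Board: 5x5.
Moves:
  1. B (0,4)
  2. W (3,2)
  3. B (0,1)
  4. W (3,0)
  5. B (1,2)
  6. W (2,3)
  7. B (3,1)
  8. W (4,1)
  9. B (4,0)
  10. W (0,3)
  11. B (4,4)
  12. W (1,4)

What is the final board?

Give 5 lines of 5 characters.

Answer: .B.W.
..B.W
...W.
WBW..
.W..B

Derivation:
Move 1: B@(0,4) -> caps B=0 W=0
Move 2: W@(3,2) -> caps B=0 W=0
Move 3: B@(0,1) -> caps B=0 W=0
Move 4: W@(3,0) -> caps B=0 W=0
Move 5: B@(1,2) -> caps B=0 W=0
Move 6: W@(2,3) -> caps B=0 W=0
Move 7: B@(3,1) -> caps B=0 W=0
Move 8: W@(4,1) -> caps B=0 W=0
Move 9: B@(4,0) -> caps B=0 W=0
Move 10: W@(0,3) -> caps B=0 W=0
Move 11: B@(4,4) -> caps B=0 W=0
Move 12: W@(1,4) -> caps B=0 W=1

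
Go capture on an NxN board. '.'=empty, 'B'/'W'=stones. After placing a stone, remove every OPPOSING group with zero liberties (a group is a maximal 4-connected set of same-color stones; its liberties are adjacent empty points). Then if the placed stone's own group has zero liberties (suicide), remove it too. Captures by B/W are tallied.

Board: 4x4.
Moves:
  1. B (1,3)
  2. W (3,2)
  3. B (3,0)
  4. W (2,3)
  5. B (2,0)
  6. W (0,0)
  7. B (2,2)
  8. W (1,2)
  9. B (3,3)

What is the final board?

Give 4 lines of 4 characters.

Answer: W...
..WB
B.B.
B.WB

Derivation:
Move 1: B@(1,3) -> caps B=0 W=0
Move 2: W@(3,2) -> caps B=0 W=0
Move 3: B@(3,0) -> caps B=0 W=0
Move 4: W@(2,3) -> caps B=0 W=0
Move 5: B@(2,0) -> caps B=0 W=0
Move 6: W@(0,0) -> caps B=0 W=0
Move 7: B@(2,2) -> caps B=0 W=0
Move 8: W@(1,2) -> caps B=0 W=0
Move 9: B@(3,3) -> caps B=1 W=0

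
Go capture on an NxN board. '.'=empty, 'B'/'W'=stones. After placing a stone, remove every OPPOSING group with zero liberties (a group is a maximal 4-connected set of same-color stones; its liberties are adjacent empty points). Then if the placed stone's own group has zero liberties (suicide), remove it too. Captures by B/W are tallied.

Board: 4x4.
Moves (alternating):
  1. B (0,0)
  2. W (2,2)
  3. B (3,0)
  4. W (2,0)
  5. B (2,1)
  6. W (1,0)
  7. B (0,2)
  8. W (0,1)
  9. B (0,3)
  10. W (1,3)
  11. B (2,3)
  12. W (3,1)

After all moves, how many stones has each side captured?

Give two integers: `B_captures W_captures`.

Move 1: B@(0,0) -> caps B=0 W=0
Move 2: W@(2,2) -> caps B=0 W=0
Move 3: B@(3,0) -> caps B=0 W=0
Move 4: W@(2,0) -> caps B=0 W=0
Move 5: B@(2,1) -> caps B=0 W=0
Move 6: W@(1,0) -> caps B=0 W=0
Move 7: B@(0,2) -> caps B=0 W=0
Move 8: W@(0,1) -> caps B=0 W=1
Move 9: B@(0,3) -> caps B=0 W=1
Move 10: W@(1,3) -> caps B=0 W=1
Move 11: B@(2,3) -> caps B=0 W=1
Move 12: W@(3,1) -> caps B=0 W=2

Answer: 0 2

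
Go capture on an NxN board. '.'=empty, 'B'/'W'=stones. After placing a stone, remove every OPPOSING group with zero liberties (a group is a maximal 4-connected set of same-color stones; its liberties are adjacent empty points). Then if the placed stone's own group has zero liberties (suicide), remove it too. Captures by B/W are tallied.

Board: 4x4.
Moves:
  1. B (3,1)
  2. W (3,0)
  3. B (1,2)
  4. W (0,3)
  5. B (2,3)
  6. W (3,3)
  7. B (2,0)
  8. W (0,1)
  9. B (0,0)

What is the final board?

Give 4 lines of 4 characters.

Move 1: B@(3,1) -> caps B=0 W=0
Move 2: W@(3,0) -> caps B=0 W=0
Move 3: B@(1,2) -> caps B=0 W=0
Move 4: W@(0,3) -> caps B=0 W=0
Move 5: B@(2,3) -> caps B=0 W=0
Move 6: W@(3,3) -> caps B=0 W=0
Move 7: B@(2,0) -> caps B=1 W=0
Move 8: W@(0,1) -> caps B=1 W=0
Move 9: B@(0,0) -> caps B=1 W=0

Answer: BW.W
..B.
B..B
.B.W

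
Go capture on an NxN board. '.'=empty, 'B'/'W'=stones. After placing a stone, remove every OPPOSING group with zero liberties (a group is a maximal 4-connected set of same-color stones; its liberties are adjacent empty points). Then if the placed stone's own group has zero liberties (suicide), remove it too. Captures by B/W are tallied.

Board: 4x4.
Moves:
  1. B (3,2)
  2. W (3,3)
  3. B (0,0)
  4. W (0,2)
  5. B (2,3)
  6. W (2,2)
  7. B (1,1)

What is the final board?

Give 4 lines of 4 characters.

Answer: B.W.
.B..
..WB
..B.

Derivation:
Move 1: B@(3,2) -> caps B=0 W=0
Move 2: W@(3,3) -> caps B=0 W=0
Move 3: B@(0,0) -> caps B=0 W=0
Move 4: W@(0,2) -> caps B=0 W=0
Move 5: B@(2,3) -> caps B=1 W=0
Move 6: W@(2,2) -> caps B=1 W=0
Move 7: B@(1,1) -> caps B=1 W=0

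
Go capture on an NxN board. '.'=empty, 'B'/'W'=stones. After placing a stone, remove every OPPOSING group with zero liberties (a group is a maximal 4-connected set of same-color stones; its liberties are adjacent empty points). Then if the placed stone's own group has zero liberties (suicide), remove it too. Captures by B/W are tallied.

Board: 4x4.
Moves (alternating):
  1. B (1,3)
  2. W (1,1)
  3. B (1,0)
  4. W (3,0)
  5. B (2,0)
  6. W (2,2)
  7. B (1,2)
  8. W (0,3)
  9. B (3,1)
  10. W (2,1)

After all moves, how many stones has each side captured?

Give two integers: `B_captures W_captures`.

Answer: 1 0

Derivation:
Move 1: B@(1,3) -> caps B=0 W=0
Move 2: W@(1,1) -> caps B=0 W=0
Move 3: B@(1,0) -> caps B=0 W=0
Move 4: W@(3,0) -> caps B=0 W=0
Move 5: B@(2,0) -> caps B=0 W=0
Move 6: W@(2,2) -> caps B=0 W=0
Move 7: B@(1,2) -> caps B=0 W=0
Move 8: W@(0,3) -> caps B=0 W=0
Move 9: B@(3,1) -> caps B=1 W=0
Move 10: W@(2,1) -> caps B=1 W=0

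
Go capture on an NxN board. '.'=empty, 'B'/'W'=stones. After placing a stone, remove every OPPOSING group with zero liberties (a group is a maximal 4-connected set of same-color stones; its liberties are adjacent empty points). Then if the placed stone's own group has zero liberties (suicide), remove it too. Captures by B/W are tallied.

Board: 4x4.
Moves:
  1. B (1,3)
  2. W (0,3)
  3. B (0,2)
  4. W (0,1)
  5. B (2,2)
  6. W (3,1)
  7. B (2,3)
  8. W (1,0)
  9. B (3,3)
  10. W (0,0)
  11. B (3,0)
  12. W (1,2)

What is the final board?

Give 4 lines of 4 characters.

Move 1: B@(1,3) -> caps B=0 W=0
Move 2: W@(0,3) -> caps B=0 W=0
Move 3: B@(0,2) -> caps B=1 W=0
Move 4: W@(0,1) -> caps B=1 W=0
Move 5: B@(2,2) -> caps B=1 W=0
Move 6: W@(3,1) -> caps B=1 W=0
Move 7: B@(2,3) -> caps B=1 W=0
Move 8: W@(1,0) -> caps B=1 W=0
Move 9: B@(3,3) -> caps B=1 W=0
Move 10: W@(0,0) -> caps B=1 W=0
Move 11: B@(3,0) -> caps B=1 W=0
Move 12: W@(1,2) -> caps B=1 W=0

Answer: WWB.
W.WB
..BB
BW.B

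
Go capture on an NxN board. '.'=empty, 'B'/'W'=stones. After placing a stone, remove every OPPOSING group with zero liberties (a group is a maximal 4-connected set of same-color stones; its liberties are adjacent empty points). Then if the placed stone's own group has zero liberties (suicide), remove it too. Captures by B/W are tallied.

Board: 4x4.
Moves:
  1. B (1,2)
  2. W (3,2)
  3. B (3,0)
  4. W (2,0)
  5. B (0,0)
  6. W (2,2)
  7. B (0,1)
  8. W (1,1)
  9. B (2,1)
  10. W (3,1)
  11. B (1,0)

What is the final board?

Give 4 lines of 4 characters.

Move 1: B@(1,2) -> caps B=0 W=0
Move 2: W@(3,2) -> caps B=0 W=0
Move 3: B@(3,0) -> caps B=0 W=0
Move 4: W@(2,0) -> caps B=0 W=0
Move 5: B@(0,0) -> caps B=0 W=0
Move 6: W@(2,2) -> caps B=0 W=0
Move 7: B@(0,1) -> caps B=0 W=0
Move 8: W@(1,1) -> caps B=0 W=0
Move 9: B@(2,1) -> caps B=0 W=0
Move 10: W@(3,1) -> caps B=0 W=2
Move 11: B@(1,0) -> caps B=0 W=2

Answer: BB..
BWB.
W.W.
.WW.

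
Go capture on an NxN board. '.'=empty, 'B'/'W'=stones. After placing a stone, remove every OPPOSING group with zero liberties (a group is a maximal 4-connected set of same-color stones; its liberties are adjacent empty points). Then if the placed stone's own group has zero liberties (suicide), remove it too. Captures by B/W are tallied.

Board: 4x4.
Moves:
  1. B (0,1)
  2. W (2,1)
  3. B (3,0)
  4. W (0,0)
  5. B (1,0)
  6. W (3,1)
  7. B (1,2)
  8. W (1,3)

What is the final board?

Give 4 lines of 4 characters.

Answer: .B..
B.BW
.W..
BW..

Derivation:
Move 1: B@(0,1) -> caps B=0 W=0
Move 2: W@(2,1) -> caps B=0 W=0
Move 3: B@(3,0) -> caps B=0 W=0
Move 4: W@(0,0) -> caps B=0 W=0
Move 5: B@(1,0) -> caps B=1 W=0
Move 6: W@(3,1) -> caps B=1 W=0
Move 7: B@(1,2) -> caps B=1 W=0
Move 8: W@(1,3) -> caps B=1 W=0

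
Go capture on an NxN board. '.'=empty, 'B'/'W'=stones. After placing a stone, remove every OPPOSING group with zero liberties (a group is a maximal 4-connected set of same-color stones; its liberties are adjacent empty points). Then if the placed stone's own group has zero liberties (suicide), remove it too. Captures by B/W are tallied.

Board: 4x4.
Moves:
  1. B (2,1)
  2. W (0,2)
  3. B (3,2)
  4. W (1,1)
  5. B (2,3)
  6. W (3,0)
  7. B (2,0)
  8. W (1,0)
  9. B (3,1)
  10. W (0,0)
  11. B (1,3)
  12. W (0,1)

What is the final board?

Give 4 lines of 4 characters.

Move 1: B@(2,1) -> caps B=0 W=0
Move 2: W@(0,2) -> caps B=0 W=0
Move 3: B@(3,2) -> caps B=0 W=0
Move 4: W@(1,1) -> caps B=0 W=0
Move 5: B@(2,3) -> caps B=0 W=0
Move 6: W@(3,0) -> caps B=0 W=0
Move 7: B@(2,0) -> caps B=0 W=0
Move 8: W@(1,0) -> caps B=0 W=0
Move 9: B@(3,1) -> caps B=1 W=0
Move 10: W@(0,0) -> caps B=1 W=0
Move 11: B@(1,3) -> caps B=1 W=0
Move 12: W@(0,1) -> caps B=1 W=0

Answer: WWW.
WW.B
BB.B
.BB.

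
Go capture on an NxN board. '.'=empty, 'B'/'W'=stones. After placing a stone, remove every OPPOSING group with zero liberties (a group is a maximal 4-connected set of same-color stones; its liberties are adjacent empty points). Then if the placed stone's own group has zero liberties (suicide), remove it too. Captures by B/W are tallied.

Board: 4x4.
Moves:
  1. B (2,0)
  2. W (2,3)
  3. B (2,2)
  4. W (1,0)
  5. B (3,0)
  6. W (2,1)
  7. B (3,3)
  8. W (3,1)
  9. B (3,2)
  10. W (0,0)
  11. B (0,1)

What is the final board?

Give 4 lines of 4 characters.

Move 1: B@(2,0) -> caps B=0 W=0
Move 2: W@(2,3) -> caps B=0 W=0
Move 3: B@(2,2) -> caps B=0 W=0
Move 4: W@(1,0) -> caps B=0 W=0
Move 5: B@(3,0) -> caps B=0 W=0
Move 6: W@(2,1) -> caps B=0 W=0
Move 7: B@(3,3) -> caps B=0 W=0
Move 8: W@(3,1) -> caps B=0 W=2
Move 9: B@(3,2) -> caps B=0 W=2
Move 10: W@(0,0) -> caps B=0 W=2
Move 11: B@(0,1) -> caps B=0 W=2

Answer: WB..
W...
.WBW
.WBB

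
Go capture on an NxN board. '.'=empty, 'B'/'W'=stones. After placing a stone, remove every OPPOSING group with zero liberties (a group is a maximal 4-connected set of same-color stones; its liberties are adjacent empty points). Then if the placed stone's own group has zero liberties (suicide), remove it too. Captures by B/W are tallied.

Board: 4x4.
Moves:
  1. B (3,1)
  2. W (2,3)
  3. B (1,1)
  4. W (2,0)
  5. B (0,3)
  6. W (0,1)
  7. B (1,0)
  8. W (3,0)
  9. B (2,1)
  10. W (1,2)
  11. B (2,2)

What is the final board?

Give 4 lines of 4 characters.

Move 1: B@(3,1) -> caps B=0 W=0
Move 2: W@(2,3) -> caps B=0 W=0
Move 3: B@(1,1) -> caps B=0 W=0
Move 4: W@(2,0) -> caps B=0 W=0
Move 5: B@(0,3) -> caps B=0 W=0
Move 6: W@(0,1) -> caps B=0 W=0
Move 7: B@(1,0) -> caps B=0 W=0
Move 8: W@(3,0) -> caps B=0 W=0
Move 9: B@(2,1) -> caps B=2 W=0
Move 10: W@(1,2) -> caps B=2 W=0
Move 11: B@(2,2) -> caps B=2 W=0

Answer: .W.B
BBW.
.BBW
.B..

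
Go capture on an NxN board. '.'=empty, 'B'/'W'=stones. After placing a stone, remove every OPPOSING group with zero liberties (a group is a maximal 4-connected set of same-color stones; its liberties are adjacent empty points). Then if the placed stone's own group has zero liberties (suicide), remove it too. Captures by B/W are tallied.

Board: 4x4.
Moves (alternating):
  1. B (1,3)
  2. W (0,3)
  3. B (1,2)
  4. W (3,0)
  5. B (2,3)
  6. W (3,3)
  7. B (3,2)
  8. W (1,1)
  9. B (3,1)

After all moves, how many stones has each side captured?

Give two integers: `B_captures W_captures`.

Answer: 1 0

Derivation:
Move 1: B@(1,3) -> caps B=0 W=0
Move 2: W@(0,3) -> caps B=0 W=0
Move 3: B@(1,2) -> caps B=0 W=0
Move 4: W@(3,0) -> caps B=0 W=0
Move 5: B@(2,3) -> caps B=0 W=0
Move 6: W@(3,3) -> caps B=0 W=0
Move 7: B@(3,2) -> caps B=1 W=0
Move 8: W@(1,1) -> caps B=1 W=0
Move 9: B@(3,1) -> caps B=1 W=0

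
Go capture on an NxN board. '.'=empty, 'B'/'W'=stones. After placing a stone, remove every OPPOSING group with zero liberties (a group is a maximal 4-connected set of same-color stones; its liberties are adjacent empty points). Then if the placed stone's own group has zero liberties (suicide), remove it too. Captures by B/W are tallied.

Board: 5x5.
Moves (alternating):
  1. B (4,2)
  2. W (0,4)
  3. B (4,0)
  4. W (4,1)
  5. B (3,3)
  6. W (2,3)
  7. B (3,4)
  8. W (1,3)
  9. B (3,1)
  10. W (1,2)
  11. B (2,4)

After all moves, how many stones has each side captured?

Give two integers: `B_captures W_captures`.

Move 1: B@(4,2) -> caps B=0 W=0
Move 2: W@(0,4) -> caps B=0 W=0
Move 3: B@(4,0) -> caps B=0 W=0
Move 4: W@(4,1) -> caps B=0 W=0
Move 5: B@(3,3) -> caps B=0 W=0
Move 6: W@(2,3) -> caps B=0 W=0
Move 7: B@(3,4) -> caps B=0 W=0
Move 8: W@(1,3) -> caps B=0 W=0
Move 9: B@(3,1) -> caps B=1 W=0
Move 10: W@(1,2) -> caps B=1 W=0
Move 11: B@(2,4) -> caps B=1 W=0

Answer: 1 0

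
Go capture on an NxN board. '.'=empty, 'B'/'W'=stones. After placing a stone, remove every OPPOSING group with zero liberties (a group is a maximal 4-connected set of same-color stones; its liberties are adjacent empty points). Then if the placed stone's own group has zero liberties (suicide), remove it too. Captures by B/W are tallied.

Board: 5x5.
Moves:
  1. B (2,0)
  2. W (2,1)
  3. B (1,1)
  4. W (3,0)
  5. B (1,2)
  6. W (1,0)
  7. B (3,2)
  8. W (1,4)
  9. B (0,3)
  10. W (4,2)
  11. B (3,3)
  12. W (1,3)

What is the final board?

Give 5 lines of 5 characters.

Answer: ...B.
WBBWW
.W...
W.BB.
..W..

Derivation:
Move 1: B@(2,0) -> caps B=0 W=0
Move 2: W@(2,1) -> caps B=0 W=0
Move 3: B@(1,1) -> caps B=0 W=0
Move 4: W@(3,0) -> caps B=0 W=0
Move 5: B@(1,2) -> caps B=0 W=0
Move 6: W@(1,0) -> caps B=0 W=1
Move 7: B@(3,2) -> caps B=0 W=1
Move 8: W@(1,4) -> caps B=0 W=1
Move 9: B@(0,3) -> caps B=0 W=1
Move 10: W@(4,2) -> caps B=0 W=1
Move 11: B@(3,3) -> caps B=0 W=1
Move 12: W@(1,3) -> caps B=0 W=1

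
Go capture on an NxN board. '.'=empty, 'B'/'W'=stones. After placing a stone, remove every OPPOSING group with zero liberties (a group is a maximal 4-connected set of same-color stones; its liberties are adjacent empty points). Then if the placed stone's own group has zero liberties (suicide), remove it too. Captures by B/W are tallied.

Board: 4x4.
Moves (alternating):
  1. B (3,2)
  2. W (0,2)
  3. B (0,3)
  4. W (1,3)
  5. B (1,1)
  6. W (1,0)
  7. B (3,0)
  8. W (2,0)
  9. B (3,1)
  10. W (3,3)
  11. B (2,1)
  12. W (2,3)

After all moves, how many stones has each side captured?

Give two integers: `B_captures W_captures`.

Move 1: B@(3,2) -> caps B=0 W=0
Move 2: W@(0,2) -> caps B=0 W=0
Move 3: B@(0,3) -> caps B=0 W=0
Move 4: W@(1,3) -> caps B=0 W=1
Move 5: B@(1,1) -> caps B=0 W=1
Move 6: W@(1,0) -> caps B=0 W=1
Move 7: B@(3,0) -> caps B=0 W=1
Move 8: W@(2,0) -> caps B=0 W=1
Move 9: B@(3,1) -> caps B=0 W=1
Move 10: W@(3,3) -> caps B=0 W=1
Move 11: B@(2,1) -> caps B=0 W=1
Move 12: W@(2,3) -> caps B=0 W=1

Answer: 0 1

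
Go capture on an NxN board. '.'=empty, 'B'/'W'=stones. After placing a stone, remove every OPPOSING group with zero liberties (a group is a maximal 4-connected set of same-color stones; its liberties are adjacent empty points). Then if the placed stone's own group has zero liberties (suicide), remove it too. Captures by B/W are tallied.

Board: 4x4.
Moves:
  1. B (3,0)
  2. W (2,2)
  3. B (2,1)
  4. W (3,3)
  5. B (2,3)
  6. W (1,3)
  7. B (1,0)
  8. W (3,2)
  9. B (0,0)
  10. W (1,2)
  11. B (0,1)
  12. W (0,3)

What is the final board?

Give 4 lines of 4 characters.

Answer: BB.W
B.WW
.BW.
B.WW

Derivation:
Move 1: B@(3,0) -> caps B=0 W=0
Move 2: W@(2,2) -> caps B=0 W=0
Move 3: B@(2,1) -> caps B=0 W=0
Move 4: W@(3,3) -> caps B=0 W=0
Move 5: B@(2,3) -> caps B=0 W=0
Move 6: W@(1,3) -> caps B=0 W=1
Move 7: B@(1,0) -> caps B=0 W=1
Move 8: W@(3,2) -> caps B=0 W=1
Move 9: B@(0,0) -> caps B=0 W=1
Move 10: W@(1,2) -> caps B=0 W=1
Move 11: B@(0,1) -> caps B=0 W=1
Move 12: W@(0,3) -> caps B=0 W=1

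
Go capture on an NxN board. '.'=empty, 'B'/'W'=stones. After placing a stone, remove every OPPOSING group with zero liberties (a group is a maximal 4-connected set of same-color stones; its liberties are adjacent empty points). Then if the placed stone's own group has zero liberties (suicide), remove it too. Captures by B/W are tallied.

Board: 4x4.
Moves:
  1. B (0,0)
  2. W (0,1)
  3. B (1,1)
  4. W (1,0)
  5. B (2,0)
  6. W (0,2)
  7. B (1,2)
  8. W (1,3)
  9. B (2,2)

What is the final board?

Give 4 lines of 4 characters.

Answer: .WW.
WBBW
B.B.
....

Derivation:
Move 1: B@(0,0) -> caps B=0 W=0
Move 2: W@(0,1) -> caps B=0 W=0
Move 3: B@(1,1) -> caps B=0 W=0
Move 4: W@(1,0) -> caps B=0 W=1
Move 5: B@(2,0) -> caps B=0 W=1
Move 6: W@(0,2) -> caps B=0 W=1
Move 7: B@(1,2) -> caps B=0 W=1
Move 8: W@(1,3) -> caps B=0 W=1
Move 9: B@(2,2) -> caps B=0 W=1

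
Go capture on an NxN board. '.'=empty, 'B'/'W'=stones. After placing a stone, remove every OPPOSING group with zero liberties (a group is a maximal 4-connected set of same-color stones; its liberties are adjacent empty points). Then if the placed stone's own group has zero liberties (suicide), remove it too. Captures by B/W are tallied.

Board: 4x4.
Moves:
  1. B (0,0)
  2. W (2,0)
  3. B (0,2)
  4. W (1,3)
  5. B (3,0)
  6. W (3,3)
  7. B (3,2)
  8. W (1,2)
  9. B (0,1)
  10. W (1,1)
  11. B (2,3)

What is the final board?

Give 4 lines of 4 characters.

Move 1: B@(0,0) -> caps B=0 W=0
Move 2: W@(2,0) -> caps B=0 W=0
Move 3: B@(0,2) -> caps B=0 W=0
Move 4: W@(1,3) -> caps B=0 W=0
Move 5: B@(3,0) -> caps B=0 W=0
Move 6: W@(3,3) -> caps B=0 W=0
Move 7: B@(3,2) -> caps B=0 W=0
Move 8: W@(1,2) -> caps B=0 W=0
Move 9: B@(0,1) -> caps B=0 W=0
Move 10: W@(1,1) -> caps B=0 W=0
Move 11: B@(2,3) -> caps B=1 W=0

Answer: BBB.
.WWW
W..B
B.B.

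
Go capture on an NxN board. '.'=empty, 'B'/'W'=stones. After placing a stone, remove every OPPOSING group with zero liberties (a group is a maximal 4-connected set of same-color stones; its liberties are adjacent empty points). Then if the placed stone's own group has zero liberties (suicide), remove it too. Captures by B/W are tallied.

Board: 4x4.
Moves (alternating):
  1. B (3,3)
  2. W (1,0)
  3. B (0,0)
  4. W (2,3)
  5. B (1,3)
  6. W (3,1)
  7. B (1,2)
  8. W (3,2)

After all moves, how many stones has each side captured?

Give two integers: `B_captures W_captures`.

Answer: 0 1

Derivation:
Move 1: B@(3,3) -> caps B=0 W=0
Move 2: W@(1,0) -> caps B=0 W=0
Move 3: B@(0,0) -> caps B=0 W=0
Move 4: W@(2,3) -> caps B=0 W=0
Move 5: B@(1,3) -> caps B=0 W=0
Move 6: W@(3,1) -> caps B=0 W=0
Move 7: B@(1,2) -> caps B=0 W=0
Move 8: W@(3,2) -> caps B=0 W=1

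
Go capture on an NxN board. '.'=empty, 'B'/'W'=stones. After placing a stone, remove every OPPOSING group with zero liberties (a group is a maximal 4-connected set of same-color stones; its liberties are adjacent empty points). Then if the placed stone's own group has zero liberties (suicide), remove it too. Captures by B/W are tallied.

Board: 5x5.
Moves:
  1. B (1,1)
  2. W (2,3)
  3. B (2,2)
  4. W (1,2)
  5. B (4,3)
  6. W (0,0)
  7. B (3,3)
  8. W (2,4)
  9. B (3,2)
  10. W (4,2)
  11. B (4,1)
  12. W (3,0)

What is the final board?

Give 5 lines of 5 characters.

Answer: W....
.BW..
..BWW
W.BB.
.B.B.

Derivation:
Move 1: B@(1,1) -> caps B=0 W=0
Move 2: W@(2,3) -> caps B=0 W=0
Move 3: B@(2,2) -> caps B=0 W=0
Move 4: W@(1,2) -> caps B=0 W=0
Move 5: B@(4,3) -> caps B=0 W=0
Move 6: W@(0,0) -> caps B=0 W=0
Move 7: B@(3,3) -> caps B=0 W=0
Move 8: W@(2,4) -> caps B=0 W=0
Move 9: B@(3,2) -> caps B=0 W=0
Move 10: W@(4,2) -> caps B=0 W=0
Move 11: B@(4,1) -> caps B=1 W=0
Move 12: W@(3,0) -> caps B=1 W=0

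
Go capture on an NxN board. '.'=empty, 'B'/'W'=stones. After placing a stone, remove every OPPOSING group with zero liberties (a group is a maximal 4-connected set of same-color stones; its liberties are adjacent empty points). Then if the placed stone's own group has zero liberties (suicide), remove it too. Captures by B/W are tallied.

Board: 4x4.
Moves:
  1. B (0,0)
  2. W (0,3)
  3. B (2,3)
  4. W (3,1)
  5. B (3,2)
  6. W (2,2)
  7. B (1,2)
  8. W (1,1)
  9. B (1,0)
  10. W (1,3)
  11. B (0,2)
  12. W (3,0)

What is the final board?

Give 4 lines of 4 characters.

Answer: B.B.
BWB.
..WB
WWB.

Derivation:
Move 1: B@(0,0) -> caps B=0 W=0
Move 2: W@(0,3) -> caps B=0 W=0
Move 3: B@(2,3) -> caps B=0 W=0
Move 4: W@(3,1) -> caps B=0 W=0
Move 5: B@(3,2) -> caps B=0 W=0
Move 6: W@(2,2) -> caps B=0 W=0
Move 7: B@(1,2) -> caps B=0 W=0
Move 8: W@(1,1) -> caps B=0 W=0
Move 9: B@(1,0) -> caps B=0 W=0
Move 10: W@(1,3) -> caps B=0 W=0
Move 11: B@(0,2) -> caps B=2 W=0
Move 12: W@(3,0) -> caps B=2 W=0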